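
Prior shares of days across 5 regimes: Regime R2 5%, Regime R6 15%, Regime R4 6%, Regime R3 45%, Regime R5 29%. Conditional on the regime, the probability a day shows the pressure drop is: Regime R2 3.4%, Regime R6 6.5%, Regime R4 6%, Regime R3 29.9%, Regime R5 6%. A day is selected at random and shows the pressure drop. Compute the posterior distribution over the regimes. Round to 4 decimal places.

By Bayes' rule, posterior ∝ prior × likelihood:
  Regime R2: 0.05 × 0.034 = 0.0017
  Regime R6: 0.15 × 0.065 = 0.00975
  Regime R4: 0.06 × 0.06 = 0.0036
  Regime R3: 0.45 × 0.299 = 0.13455
  Regime R5: 0.29 × 0.06 = 0.0174
Total = 0.167.
P(Regime R2 | drop) = 0.0017/0.167 ≈ 0.0102
P(Regime R6 | drop) = 0.00975/0.167 ≈ 0.0584
P(Regime R4 | drop) = 0.0036/0.167 ≈ 0.0216
P(Regime R3 | drop) = 0.13455/0.167 ≈ 0.8057
P(Regime R5 | drop) = 0.0174/0.167 ≈ 0.1042
(Check: 0.0102+0.0584+0.0216+0.8057+0.1042 = 1.0001.)

Regime R2 0.0102, Regime R6 0.0584, Regime R4 0.0216, Regime R3 0.8057, Regime R5 0.1042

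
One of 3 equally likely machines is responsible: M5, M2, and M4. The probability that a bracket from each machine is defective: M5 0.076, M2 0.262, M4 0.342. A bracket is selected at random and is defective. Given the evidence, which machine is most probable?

M4

With a uniform prior (1/3 each), posterior ∝ likelihood:
  M5: 0.076
  M2: 0.262
  M4: 0.342
Normalizing constant = 0.68.
Largest term belongs to M4, so M4 is most probable.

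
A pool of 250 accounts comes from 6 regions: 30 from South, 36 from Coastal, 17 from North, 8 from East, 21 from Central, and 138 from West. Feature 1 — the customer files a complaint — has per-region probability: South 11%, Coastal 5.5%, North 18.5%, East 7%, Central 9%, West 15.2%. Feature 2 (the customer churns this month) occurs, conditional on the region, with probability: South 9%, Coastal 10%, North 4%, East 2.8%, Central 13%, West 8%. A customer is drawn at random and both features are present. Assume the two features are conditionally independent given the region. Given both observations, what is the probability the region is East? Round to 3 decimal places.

0.006

Unnormalized posteriors (prior × likelihood):
  South: 0.12 × 0.11 × 0.09 = 0.001188
  Coastal: 0.144 × 0.055 × 0.1 = 0.000792
  North: 0.068 × 0.185 × 0.04 = 0.0005032
  East: 0.032 × 0.07 × 0.028 = 0.00006272
  Central: 0.084 × 0.09 × 0.13 = 0.0009828
  West: 0.552 × 0.152 × 0.08 = 0.00671232
Normalizing constant = 0.01024104.
P(East | evidence) = 0.00006272 / 0.01024104 ≈ 0.006.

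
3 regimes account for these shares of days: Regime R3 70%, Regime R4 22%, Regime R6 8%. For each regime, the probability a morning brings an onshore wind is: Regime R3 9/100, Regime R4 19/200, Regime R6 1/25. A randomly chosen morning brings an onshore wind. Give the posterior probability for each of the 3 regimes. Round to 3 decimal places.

Regime R3 0.723, Regime R4 0.240, Regime R6 0.037

Unnormalized posteriors (prior × likelihood):
  Regime R3: 0.7 × 0.09 = 0.063
  Regime R4: 0.22 × 0.095 = 0.0209
  Regime R6: 0.08 × 0.04 = 0.0032
Sum = 0.0871.
P(Regime R3 | onshore) = 0.063/0.0871 ≈ 0.723
P(Regime R4 | onshore) = 0.0209/0.0871 ≈ 0.240
P(Regime R6 | onshore) = 0.0032/0.0871 ≈ 0.037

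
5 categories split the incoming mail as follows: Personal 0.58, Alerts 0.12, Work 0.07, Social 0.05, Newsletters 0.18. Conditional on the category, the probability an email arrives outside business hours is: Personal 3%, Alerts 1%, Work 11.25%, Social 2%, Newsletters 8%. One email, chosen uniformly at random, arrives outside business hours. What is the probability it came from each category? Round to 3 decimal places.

Personal 0.416, Alerts 0.029, Work 0.188, Social 0.024, Newsletters 0.344

By Bayes' rule, posterior ∝ prior × likelihood:
  Personal: 0.58 × 0.03 = 0.0174
  Alerts: 0.12 × 0.01 = 0.0012
  Work: 0.07 × 0.1125 = 0.007875
  Social: 0.05 × 0.02 = 0.001
  Newsletters: 0.18 × 0.08 = 0.0144
Total = 0.041875.
P(Personal | off-hours) = 0.0174/0.041875 ≈ 0.416
P(Alerts | off-hours) = 0.0012/0.041875 ≈ 0.029
P(Work | off-hours) = 0.007875/0.041875 ≈ 0.188
P(Social | off-hours) = 0.001/0.041875 ≈ 0.024
P(Newsletters | off-hours) = 0.0144/0.041875 ≈ 0.344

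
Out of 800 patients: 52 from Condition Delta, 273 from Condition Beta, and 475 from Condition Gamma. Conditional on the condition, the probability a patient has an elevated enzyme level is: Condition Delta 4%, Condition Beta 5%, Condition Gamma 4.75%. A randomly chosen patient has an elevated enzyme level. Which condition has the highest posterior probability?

Compute prior × likelihood for every hypothesis:
  Condition Delta: 0.065 × 0.04 = 0.0026
  Condition Beta: 0.34125 × 0.05 = 0.0170625
  Condition Gamma: 0.59375 × 0.0475 = 0.028203125
Sum = 0.047865625.
Largest term belongs to Condition Gamma, so Condition Gamma is most probable.

Condition Gamma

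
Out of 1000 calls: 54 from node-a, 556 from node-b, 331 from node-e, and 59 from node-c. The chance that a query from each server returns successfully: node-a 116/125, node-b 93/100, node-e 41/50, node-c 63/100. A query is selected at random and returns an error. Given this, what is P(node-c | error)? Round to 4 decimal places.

Taking complements, P(error | each) = node-a 0.072, node-b 0.07, node-e 0.18, node-c 0.37.
Unnormalized posteriors (prior × likelihood):
  node-a: 0.054 × 0.072 = 0.003888
  node-b: 0.556 × 0.07 = 0.03892
  node-e: 0.331 × 0.18 = 0.05958
  node-c: 0.059 × 0.37 = 0.02183
Normalizing constant = 0.124218.
P(node-c | evidence) = 0.02183 / 0.124218 ≈ 0.1757.

0.1757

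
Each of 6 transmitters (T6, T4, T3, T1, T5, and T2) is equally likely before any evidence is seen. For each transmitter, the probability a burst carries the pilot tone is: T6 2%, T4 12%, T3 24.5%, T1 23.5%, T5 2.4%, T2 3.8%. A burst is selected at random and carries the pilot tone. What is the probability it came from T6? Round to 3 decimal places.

0.029

With a uniform prior (1/6 each), posterior ∝ likelihood:
  T6: 0.02
  T4: 0.12
  T3: 0.245
  T1: 0.235
  T5: 0.024
  T2: 0.038
Total = 0.682.
P(T6 | evidence) = 0.02 / 0.682 ≈ 0.029.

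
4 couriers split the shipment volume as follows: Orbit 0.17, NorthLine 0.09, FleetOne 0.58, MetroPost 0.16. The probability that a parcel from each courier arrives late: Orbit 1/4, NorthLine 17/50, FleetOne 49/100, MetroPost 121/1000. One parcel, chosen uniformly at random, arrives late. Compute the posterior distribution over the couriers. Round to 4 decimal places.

Prior × likelihood for each hypothesis:
  Orbit: 0.17 × 0.25 = 0.0425
  NorthLine: 0.09 × 0.34 = 0.0306
  FleetOne: 0.58 × 0.49 = 0.2842
  MetroPost: 0.16 × 0.121 = 0.01936
Normalizing constant = 0.37666.
P(Orbit | late) = 0.0425/0.37666 ≈ 0.1128
P(NorthLine | late) = 0.0306/0.37666 ≈ 0.0812
P(FleetOne | late) = 0.2842/0.37666 ≈ 0.7545
P(MetroPost | late) = 0.01936/0.37666 ≈ 0.0514

Orbit 0.1128, NorthLine 0.0812, FleetOne 0.7545, MetroPost 0.0514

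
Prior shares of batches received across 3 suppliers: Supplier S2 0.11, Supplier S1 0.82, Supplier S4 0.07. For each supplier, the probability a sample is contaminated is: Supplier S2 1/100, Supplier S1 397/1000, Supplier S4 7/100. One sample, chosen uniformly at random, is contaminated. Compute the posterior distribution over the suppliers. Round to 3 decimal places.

By Bayes' rule, posterior ∝ prior × likelihood:
  Supplier S2: 0.11 × 0.01 = 0.0011
  Supplier S1: 0.82 × 0.397 = 0.32554
  Supplier S4: 0.07 × 0.07 = 0.0049
Sum = 0.33154.
P(Supplier S2 | contaminated) = 0.0011/0.33154 ≈ 0.003
P(Supplier S1 | contaminated) = 0.32554/0.33154 ≈ 0.982
P(Supplier S4 | contaminated) = 0.0049/0.33154 ≈ 0.015
(Check: 0.003+0.982+0.015 = 1.000.)

Supplier S2 0.003, Supplier S1 0.982, Supplier S4 0.015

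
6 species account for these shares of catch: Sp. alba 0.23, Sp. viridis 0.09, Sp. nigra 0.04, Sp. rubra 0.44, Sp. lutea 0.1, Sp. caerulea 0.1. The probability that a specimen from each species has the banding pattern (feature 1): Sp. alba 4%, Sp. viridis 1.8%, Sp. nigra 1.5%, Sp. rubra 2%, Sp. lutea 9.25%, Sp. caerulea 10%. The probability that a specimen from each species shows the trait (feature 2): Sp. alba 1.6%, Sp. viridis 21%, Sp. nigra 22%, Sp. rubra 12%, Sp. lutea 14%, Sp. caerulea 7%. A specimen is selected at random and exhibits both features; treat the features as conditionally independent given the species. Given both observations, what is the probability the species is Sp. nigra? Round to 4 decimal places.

By Bayes' rule, posterior ∝ prior × likelihood:
  Sp. alba: 0.23 × 0.04 × 0.016 = 0.0001472
  Sp. viridis: 0.09 × 0.018 × 0.21 = 0.0003402
  Sp. nigra: 0.04 × 0.015 × 0.22 = 0.000132
  Sp. rubra: 0.44 × 0.02 × 0.12 = 0.001056
  Sp. lutea: 0.1 × 0.0925 × 0.14 = 0.001295
  Sp. caerulea: 0.1 × 0.1 × 0.07 = 0.0007
Normalizing constant = 0.0036704.
P(Sp. nigra | evidence) = 0.000132 / 0.0036704 ≈ 0.0360.

0.0360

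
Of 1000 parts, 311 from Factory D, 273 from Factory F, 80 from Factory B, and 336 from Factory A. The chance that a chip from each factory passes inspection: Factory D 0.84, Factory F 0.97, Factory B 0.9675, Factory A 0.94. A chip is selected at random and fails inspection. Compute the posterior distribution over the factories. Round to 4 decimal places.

Factory D 0.6165, Factory F 0.1015, Factory B 0.0322, Factory A 0.2498

Taking complements, P(nonconforming | each) = Factory D 0.16, Factory F 0.03, Factory B 0.0325, Factory A 0.06.
Prior × likelihood for each hypothesis:
  Factory D: 0.311 × 0.16 = 0.04976
  Factory F: 0.273 × 0.03 = 0.00819
  Factory B: 0.08 × 0.0325 = 0.0026
  Factory A: 0.336 × 0.06 = 0.02016
Total = 0.08071.
P(Factory D | nonconforming) = 0.04976/0.08071 ≈ 0.6165
P(Factory F | nonconforming) = 0.00819/0.08071 ≈ 0.1015
P(Factory B | nonconforming) = 0.0026/0.08071 ≈ 0.0322
P(Factory A | nonconforming) = 0.02016/0.08071 ≈ 0.2498
(Check: 0.6165+0.1015+0.0322+0.2498 = 1.0000.)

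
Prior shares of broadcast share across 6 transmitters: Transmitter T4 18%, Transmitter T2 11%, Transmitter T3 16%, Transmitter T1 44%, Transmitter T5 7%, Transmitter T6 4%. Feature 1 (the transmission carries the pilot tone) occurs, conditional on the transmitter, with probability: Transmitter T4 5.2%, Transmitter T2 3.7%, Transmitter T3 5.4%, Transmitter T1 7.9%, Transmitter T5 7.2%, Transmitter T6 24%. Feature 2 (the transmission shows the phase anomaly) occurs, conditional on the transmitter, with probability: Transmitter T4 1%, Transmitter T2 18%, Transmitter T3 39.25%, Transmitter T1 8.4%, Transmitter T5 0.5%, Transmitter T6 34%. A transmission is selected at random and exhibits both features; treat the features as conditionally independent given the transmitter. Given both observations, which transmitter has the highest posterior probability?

By Bayes' rule, posterior ∝ prior × likelihood:
  Transmitter T4: 0.18 × 0.052 × 0.01 = 0.0000936
  Transmitter T2: 0.11 × 0.037 × 0.18 = 0.0007326
  Transmitter T3: 0.16 × 0.054 × 0.3925 = 0.0033912
  Transmitter T1: 0.44 × 0.079 × 0.084 = 0.00291984
  Transmitter T5: 0.07 × 0.072 × 0.005 = 0.0000252
  Transmitter T6: 0.04 × 0.24 × 0.34 = 0.003264
Normalizing constant = 0.01042644.
Largest term belongs to Transmitter T3, so Transmitter T3 is most probable.

Transmitter T3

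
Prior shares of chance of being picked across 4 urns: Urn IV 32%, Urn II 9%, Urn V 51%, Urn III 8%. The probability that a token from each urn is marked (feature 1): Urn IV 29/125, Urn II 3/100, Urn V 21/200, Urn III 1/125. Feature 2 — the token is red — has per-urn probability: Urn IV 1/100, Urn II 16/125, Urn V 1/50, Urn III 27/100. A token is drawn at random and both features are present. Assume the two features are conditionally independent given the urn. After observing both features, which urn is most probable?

By Bayes' rule, posterior ∝ prior × likelihood:
  Urn IV: 0.32 × 0.232 × 0.01 = 0.0007424
  Urn II: 0.09 × 0.03 × 0.128 = 0.0003456
  Urn V: 0.51 × 0.105 × 0.02 = 0.001071
  Urn III: 0.08 × 0.008 × 0.27 = 0.0001728
Normalizing constant = 0.0023318.
Largest term belongs to Urn V, so Urn V is most probable.

Urn V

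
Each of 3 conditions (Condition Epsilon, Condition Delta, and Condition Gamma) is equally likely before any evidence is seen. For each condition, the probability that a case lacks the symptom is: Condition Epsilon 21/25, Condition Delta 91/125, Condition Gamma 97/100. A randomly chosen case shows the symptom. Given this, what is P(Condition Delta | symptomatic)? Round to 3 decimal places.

0.589

Taking complements, P(symptomatic | each) = Condition Epsilon 0.16, Condition Delta 0.272, Condition Gamma 0.03.
Since the prior is uniform, the posterior is proportional to the likelihood:
  Condition Epsilon: 0.16
  Condition Delta: 0.272
  Condition Gamma: 0.03
Normalizing constant = 0.462.
P(Condition Delta | evidence) = 0.272 / 0.462 ≈ 0.589.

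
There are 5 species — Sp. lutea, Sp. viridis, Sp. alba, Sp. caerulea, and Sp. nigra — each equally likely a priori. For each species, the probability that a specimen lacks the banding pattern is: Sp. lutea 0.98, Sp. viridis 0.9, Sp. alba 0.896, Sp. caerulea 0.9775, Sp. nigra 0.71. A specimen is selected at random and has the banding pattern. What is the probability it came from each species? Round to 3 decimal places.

Taking complements, P(banded | each) = Sp. lutea 0.02, Sp. viridis 0.1, Sp. alba 0.104, Sp. caerulea 0.0225, Sp. nigra 0.29.
With a uniform prior (1/5 each), posterior ∝ likelihood:
  Sp. lutea: 0.02
  Sp. viridis: 0.1
  Sp. alba: 0.104
  Sp. caerulea: 0.0225
  Sp. nigra: 0.29
Sum = 0.5365.
P(Sp. lutea | banded) = 0.02/0.5365 ≈ 0.037
P(Sp. viridis | banded) = 0.1/0.5365 ≈ 0.186
P(Sp. alba | banded) = 0.104/0.5365 ≈ 0.194
P(Sp. caerulea | banded) = 0.0225/0.5365 ≈ 0.042
P(Sp. nigra | banded) = 0.29/0.5365 ≈ 0.541

Sp. lutea 0.037, Sp. viridis 0.186, Sp. alba 0.194, Sp. caerulea 0.042, Sp. nigra 0.541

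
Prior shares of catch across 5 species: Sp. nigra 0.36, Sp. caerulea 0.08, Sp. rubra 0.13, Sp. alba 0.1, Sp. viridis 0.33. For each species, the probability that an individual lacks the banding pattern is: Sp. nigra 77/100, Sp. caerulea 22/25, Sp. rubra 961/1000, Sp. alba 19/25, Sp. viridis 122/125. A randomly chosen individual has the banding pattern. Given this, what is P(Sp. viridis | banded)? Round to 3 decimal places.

Taking complements, P(banded | each) = Sp. nigra 0.23, Sp. caerulea 0.12, Sp. rubra 0.039, Sp. alba 0.24, Sp. viridis 0.024.
Unnormalized posteriors (prior × likelihood):
  Sp. nigra: 0.36 × 0.23 = 0.0828
  Sp. caerulea: 0.08 × 0.12 = 0.0096
  Sp. rubra: 0.13 × 0.039 = 0.00507
  Sp. alba: 0.1 × 0.24 = 0.024
  Sp. viridis: 0.33 × 0.024 = 0.00792
Normalizing constant = 0.12939.
P(Sp. viridis | evidence) = 0.00792 / 0.12939 ≈ 0.061.

0.061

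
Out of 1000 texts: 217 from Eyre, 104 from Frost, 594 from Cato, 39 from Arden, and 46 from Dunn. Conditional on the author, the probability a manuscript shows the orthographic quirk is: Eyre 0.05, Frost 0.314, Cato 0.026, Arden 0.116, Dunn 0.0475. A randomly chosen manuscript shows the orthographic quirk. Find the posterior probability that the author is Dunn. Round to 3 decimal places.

0.033

Unnormalized posteriors (prior × likelihood):
  Eyre: 0.217 × 0.05 = 0.01085
  Frost: 0.104 × 0.314 = 0.032656
  Cato: 0.594 × 0.026 = 0.015444
  Arden: 0.039 × 0.116 = 0.004524
  Dunn: 0.046 × 0.0475 = 0.002185
Normalizing constant = 0.065659.
P(Dunn | evidence) = 0.002185 / 0.065659 ≈ 0.033.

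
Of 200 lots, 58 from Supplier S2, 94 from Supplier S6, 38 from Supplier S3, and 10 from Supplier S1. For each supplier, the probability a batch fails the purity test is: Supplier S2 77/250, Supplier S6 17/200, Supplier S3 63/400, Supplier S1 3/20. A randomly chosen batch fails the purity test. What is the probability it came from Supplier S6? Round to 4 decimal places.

0.2397

Unnormalized posteriors (prior × likelihood):
  Supplier S2: 0.29 × 0.308 = 0.08932
  Supplier S6: 0.47 × 0.085 = 0.03995
  Supplier S3: 0.19 × 0.1575 = 0.029925
  Supplier S1: 0.05 × 0.15 = 0.0075
Sum = 0.166695.
P(Supplier S6 | evidence) = 0.03995 / 0.166695 ≈ 0.2397.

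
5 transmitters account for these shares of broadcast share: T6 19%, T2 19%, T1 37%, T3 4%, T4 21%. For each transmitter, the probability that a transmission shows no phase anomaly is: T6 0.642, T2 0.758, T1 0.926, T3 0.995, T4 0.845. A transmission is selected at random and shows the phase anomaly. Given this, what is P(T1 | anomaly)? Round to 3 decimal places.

Taking complements, P(anomaly | each) = T6 0.358, T2 0.242, T1 0.074, T3 0.005, T4 0.155.
Compute prior × likelihood for every hypothesis:
  T6: 0.19 × 0.358 = 0.06802
  T2: 0.19 × 0.242 = 0.04598
  T1: 0.37 × 0.074 = 0.02738
  T3: 0.04 × 0.005 = 0.0002
  T4: 0.21 × 0.155 = 0.03255
Total = 0.17413.
P(T1 | evidence) = 0.02738 / 0.17413 ≈ 0.157.

0.157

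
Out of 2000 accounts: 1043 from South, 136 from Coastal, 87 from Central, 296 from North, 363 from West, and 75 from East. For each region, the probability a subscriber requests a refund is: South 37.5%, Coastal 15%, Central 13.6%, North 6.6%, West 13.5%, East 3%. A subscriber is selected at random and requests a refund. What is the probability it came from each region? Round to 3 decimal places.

Unnormalized posteriors (prior × likelihood):
  South: 0.5215 × 0.375 = 0.1955625
  Coastal: 0.068 × 0.15 = 0.0102
  Central: 0.0435 × 0.136 = 0.005916
  North: 0.148 × 0.066 = 0.009768
  West: 0.1815 × 0.135 = 0.0245025
  East: 0.0375 × 0.03 = 0.001125
Normalizing constant = 0.247074.
P(South | refund) = 0.1955625/0.247074 ≈ 0.792
P(Coastal | refund) = 0.0102/0.247074 ≈ 0.041
P(Central | refund) = 0.005916/0.247074 ≈ 0.024
P(North | refund) = 0.009768/0.247074 ≈ 0.040
P(West | refund) = 0.0245025/0.247074 ≈ 0.099
P(East | refund) = 0.001125/0.247074 ≈ 0.005

South 0.792, Coastal 0.041, Central 0.024, North 0.040, West 0.099, East 0.005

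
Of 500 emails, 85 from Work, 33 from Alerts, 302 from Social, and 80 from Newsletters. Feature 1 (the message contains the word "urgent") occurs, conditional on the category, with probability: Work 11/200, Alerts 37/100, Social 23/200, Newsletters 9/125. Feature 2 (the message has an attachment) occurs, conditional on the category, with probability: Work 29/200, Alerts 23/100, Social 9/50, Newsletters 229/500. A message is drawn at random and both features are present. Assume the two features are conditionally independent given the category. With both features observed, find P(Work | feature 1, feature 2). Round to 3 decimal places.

Prior × likelihood for each hypothesis:
  Work: 0.17 × 0.055 × 0.145 = 0.00135575
  Alerts: 0.066 × 0.37 × 0.23 = 0.0056166
  Social: 0.604 × 0.115 × 0.18 = 0.0125028
  Newsletters: 0.16 × 0.072 × 0.458 = 0.00527616
Sum = 0.02475131.
P(Work | evidence) = 0.00135575 / 0.02475131 ≈ 0.055.

0.055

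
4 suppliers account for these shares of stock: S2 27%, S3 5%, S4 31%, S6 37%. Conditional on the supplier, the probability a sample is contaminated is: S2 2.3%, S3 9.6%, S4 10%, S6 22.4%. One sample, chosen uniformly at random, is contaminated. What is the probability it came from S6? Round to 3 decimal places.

By Bayes' rule, posterior ∝ prior × likelihood:
  S2: 0.27 × 0.023 = 0.00621
  S3: 0.05 × 0.096 = 0.0048
  S4: 0.31 × 0.1 = 0.031
  S6: 0.37 × 0.224 = 0.08288
Normalizing constant = 0.12489.
P(S6 | evidence) = 0.08288 / 0.12489 ≈ 0.664.

0.664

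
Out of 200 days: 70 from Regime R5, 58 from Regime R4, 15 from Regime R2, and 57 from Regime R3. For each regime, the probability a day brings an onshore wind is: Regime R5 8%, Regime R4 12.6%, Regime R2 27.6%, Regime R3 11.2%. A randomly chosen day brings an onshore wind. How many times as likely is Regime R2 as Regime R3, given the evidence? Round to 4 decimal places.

0.6485

Prior × likelihood for each hypothesis:
  Regime R5: 0.35 × 0.08 = 0.028
  Regime R4: 0.29 × 0.126 = 0.03654
  Regime R2: 0.075 × 0.276 = 0.0207
  Regime R3: 0.285 × 0.112 = 0.03192
Total = 0.11716.
The ratio is 0.0207 / 0.03192 (the normalizer cancels) = 0.6485.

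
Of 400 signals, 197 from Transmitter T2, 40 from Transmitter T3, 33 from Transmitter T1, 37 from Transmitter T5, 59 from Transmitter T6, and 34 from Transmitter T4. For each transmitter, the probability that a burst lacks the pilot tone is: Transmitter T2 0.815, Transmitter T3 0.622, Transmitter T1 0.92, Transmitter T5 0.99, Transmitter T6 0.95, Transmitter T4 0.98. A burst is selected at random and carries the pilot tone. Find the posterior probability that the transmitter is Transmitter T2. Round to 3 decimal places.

Taking complements, P(pilot | each) = Transmitter T2 0.185, Transmitter T3 0.378, Transmitter T1 0.08, Transmitter T5 0.01, Transmitter T6 0.05, Transmitter T4 0.02.
Compute prior × likelihood for every hypothesis:
  Transmitter T2: 0.4925 × 0.185 = 0.0911125
  Transmitter T3: 0.1 × 0.378 = 0.0378
  Transmitter T1: 0.0825 × 0.08 = 0.0066
  Transmitter T5: 0.0925 × 0.01 = 0.000925
  Transmitter T6: 0.1475 × 0.05 = 0.007375
  Transmitter T4: 0.085 × 0.02 = 0.0017
Normalizing constant = 0.1455125.
P(Transmitter T2 | evidence) = 0.0911125 / 0.1455125 ≈ 0.626.

0.626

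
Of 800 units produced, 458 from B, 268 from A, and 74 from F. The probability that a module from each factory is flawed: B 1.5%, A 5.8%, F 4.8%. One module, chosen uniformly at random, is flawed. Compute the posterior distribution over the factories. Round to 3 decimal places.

B 0.265, A 0.599, F 0.137

By Bayes' rule, posterior ∝ prior × likelihood:
  B: 0.5725 × 0.015 = 0.0085875
  A: 0.335 × 0.058 = 0.01943
  F: 0.0925 × 0.048 = 0.00444
Normalizing constant = 0.0324575.
P(B | flawed) = 0.0085875/0.0324575 ≈ 0.265
P(A | flawed) = 0.01943/0.0324575 ≈ 0.599
P(F | flawed) = 0.00444/0.0324575 ≈ 0.137
(Check: 0.265+0.599+0.137 = 1.001.)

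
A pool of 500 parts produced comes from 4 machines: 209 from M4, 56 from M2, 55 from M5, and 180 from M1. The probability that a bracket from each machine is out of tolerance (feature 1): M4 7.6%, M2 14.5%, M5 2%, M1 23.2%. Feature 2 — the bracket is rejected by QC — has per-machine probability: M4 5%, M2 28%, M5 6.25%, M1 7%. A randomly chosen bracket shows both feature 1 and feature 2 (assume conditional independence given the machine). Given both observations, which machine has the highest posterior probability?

Prior × likelihood for each hypothesis:
  M4: 0.418 × 0.076 × 0.05 = 0.0015884
  M2: 0.112 × 0.145 × 0.28 = 0.0045472
  M5: 0.11 × 0.02 × 0.0625 = 0.0001375
  M1: 0.36 × 0.232 × 0.07 = 0.0058464
Sum = 0.0121195.
Largest term belongs to M1, so M1 is most probable.

M1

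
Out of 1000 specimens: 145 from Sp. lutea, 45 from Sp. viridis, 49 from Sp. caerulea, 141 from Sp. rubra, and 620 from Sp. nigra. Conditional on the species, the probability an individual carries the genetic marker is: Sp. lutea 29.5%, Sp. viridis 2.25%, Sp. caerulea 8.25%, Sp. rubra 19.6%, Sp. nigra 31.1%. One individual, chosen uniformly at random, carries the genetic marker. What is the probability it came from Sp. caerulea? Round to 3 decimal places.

Unnormalized posteriors (prior × likelihood):
  Sp. lutea: 0.145 × 0.295 = 0.042775
  Sp. viridis: 0.045 × 0.0225 = 0.0010125
  Sp. caerulea: 0.049 × 0.0825 = 0.0040425
  Sp. rubra: 0.141 × 0.196 = 0.027636
  Sp. nigra: 0.62 × 0.311 = 0.19282
Total = 0.268286.
P(Sp. caerulea | evidence) = 0.0040425 / 0.268286 ≈ 0.015.

0.015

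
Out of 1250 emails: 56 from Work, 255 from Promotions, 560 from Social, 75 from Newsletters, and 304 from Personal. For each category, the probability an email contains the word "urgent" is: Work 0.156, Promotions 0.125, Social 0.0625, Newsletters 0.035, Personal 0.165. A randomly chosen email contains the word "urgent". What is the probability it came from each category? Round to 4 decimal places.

Compute prior × likelihood for every hypothesis:
  Work: 0.0448 × 0.156 = 0.0069888
  Promotions: 0.204 × 0.125 = 0.0255
  Social: 0.448 × 0.0625 = 0.028
  Newsletters: 0.06 × 0.035 = 0.0021
  Personal: 0.2432 × 0.165 = 0.040128
Normalizing constant = 0.1027168.
P(Work | urgent-flag) = 0.0069888/0.1027168 ≈ 0.0680
P(Promotions | urgent-flag) = 0.0255/0.1027168 ≈ 0.2483
P(Social | urgent-flag) = 0.028/0.1027168 ≈ 0.2726
P(Newsletters | urgent-flag) = 0.0021/0.1027168 ≈ 0.0204
P(Personal | urgent-flag) = 0.040128/0.1027168 ≈ 0.3907

Work 0.0680, Promotions 0.2483, Social 0.2726, Newsletters 0.0204, Personal 0.3907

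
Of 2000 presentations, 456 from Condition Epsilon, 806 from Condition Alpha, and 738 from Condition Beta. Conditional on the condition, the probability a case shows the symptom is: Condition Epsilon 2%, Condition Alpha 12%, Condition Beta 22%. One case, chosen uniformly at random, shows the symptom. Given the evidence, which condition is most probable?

Condition Beta

Compute prior × likelihood for every hypothesis:
  Condition Epsilon: 0.228 × 0.02 = 0.00456
  Condition Alpha: 0.403 × 0.12 = 0.04836
  Condition Beta: 0.369 × 0.22 = 0.08118
Sum = 0.1341.
Largest term belongs to Condition Beta, so Condition Beta is most probable.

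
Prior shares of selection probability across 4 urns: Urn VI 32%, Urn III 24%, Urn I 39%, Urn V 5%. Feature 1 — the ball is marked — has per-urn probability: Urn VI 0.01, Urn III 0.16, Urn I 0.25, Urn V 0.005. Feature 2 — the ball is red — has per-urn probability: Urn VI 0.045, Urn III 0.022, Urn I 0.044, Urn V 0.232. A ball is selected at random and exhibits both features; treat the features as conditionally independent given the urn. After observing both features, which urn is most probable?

Urn I

By Bayes' rule, posterior ∝ prior × likelihood:
  Urn VI: 0.32 × 0.01 × 0.045 = 0.000144
  Urn III: 0.24 × 0.16 × 0.022 = 0.0008448
  Urn I: 0.39 × 0.25 × 0.044 = 0.00429
  Urn V: 0.05 × 0.005 × 0.232 = 0.000058
Total = 0.0053368.
Largest term belongs to Urn I, so Urn I is most probable.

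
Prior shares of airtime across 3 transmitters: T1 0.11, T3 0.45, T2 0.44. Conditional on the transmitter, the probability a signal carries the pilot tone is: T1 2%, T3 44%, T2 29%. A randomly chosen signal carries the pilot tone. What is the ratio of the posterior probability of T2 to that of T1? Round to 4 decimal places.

58.0000

Unnormalized posteriors (prior × likelihood):
  T1: 0.11 × 0.02 = 0.0022
  T3: 0.45 × 0.44 = 0.198
  T2: 0.44 × 0.29 = 0.1276
Normalizing constant = 0.3278.
The ratio is 0.1276 / 0.0022 (the normalizer cancels) = 58.0000.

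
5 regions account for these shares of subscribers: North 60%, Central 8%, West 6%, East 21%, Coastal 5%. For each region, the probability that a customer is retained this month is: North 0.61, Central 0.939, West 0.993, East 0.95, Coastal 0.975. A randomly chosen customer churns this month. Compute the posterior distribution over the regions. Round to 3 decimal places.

North 0.932, Central 0.019, West 0.002, East 0.042, Coastal 0.005

Taking complements, P(churn | each) = North 0.39, Central 0.061, West 0.007, East 0.05, Coastal 0.025.
Compute prior × likelihood for every hypothesis:
  North: 0.6 × 0.39 = 0.234
  Central: 0.08 × 0.061 = 0.00488
  West: 0.06 × 0.007 = 0.00042
  East: 0.21 × 0.05 = 0.0105
  Coastal: 0.05 × 0.025 = 0.00125
Normalizing constant = 0.25105.
P(North | churn) = 0.234/0.25105 ≈ 0.932
P(Central | churn) = 0.00488/0.25105 ≈ 0.019
P(West | churn) = 0.00042/0.25105 ≈ 0.002
P(East | churn) = 0.0105/0.25105 ≈ 0.042
P(Coastal | churn) = 0.00125/0.25105 ≈ 0.005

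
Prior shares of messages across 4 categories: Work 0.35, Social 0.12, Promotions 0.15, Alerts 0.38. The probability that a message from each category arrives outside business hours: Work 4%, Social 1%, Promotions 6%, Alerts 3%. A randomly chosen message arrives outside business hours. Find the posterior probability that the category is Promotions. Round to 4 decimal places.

By Bayes' rule, posterior ∝ prior × likelihood:
  Work: 0.35 × 0.04 = 0.014
  Social: 0.12 × 0.01 = 0.0012
  Promotions: 0.15 × 0.06 = 0.009
  Alerts: 0.38 × 0.03 = 0.0114
Total = 0.0356.
P(Promotions | evidence) = 0.009 / 0.0356 ≈ 0.2528.

0.2528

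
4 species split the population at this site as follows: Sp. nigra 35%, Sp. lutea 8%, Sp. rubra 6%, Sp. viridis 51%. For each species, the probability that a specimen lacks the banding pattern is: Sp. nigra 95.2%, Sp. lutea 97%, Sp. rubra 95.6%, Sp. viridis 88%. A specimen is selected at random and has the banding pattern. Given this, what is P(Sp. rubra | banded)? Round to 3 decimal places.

0.032

Taking complements, P(banded | each) = Sp. nigra 0.048, Sp. lutea 0.03, Sp. rubra 0.044, Sp. viridis 0.12.
Prior × likelihood for each hypothesis:
  Sp. nigra: 0.35 × 0.048 = 0.0168
  Sp. lutea: 0.08 × 0.03 = 0.0024
  Sp. rubra: 0.06 × 0.044 = 0.00264
  Sp. viridis: 0.51 × 0.12 = 0.0612
Total = 0.08304.
P(Sp. rubra | evidence) = 0.00264 / 0.08304 ≈ 0.032.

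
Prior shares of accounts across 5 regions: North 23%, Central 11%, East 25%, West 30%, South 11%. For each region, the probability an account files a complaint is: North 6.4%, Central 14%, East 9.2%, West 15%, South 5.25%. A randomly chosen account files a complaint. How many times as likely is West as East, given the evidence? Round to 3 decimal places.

By Bayes' rule, posterior ∝ prior × likelihood:
  North: 0.23 × 0.064 = 0.01472
  Central: 0.11 × 0.14 = 0.0154
  East: 0.25 × 0.092 = 0.023
  West: 0.3 × 0.15 = 0.045
  South: 0.11 × 0.0525 = 0.005775
Total = 0.103895.
The ratio is 0.045 / 0.023 (the normalizer cancels) = 1.957.

1.957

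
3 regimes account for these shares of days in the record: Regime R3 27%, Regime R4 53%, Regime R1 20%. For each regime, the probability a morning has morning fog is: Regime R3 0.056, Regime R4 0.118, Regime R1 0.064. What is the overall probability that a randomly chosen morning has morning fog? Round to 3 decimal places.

Unnormalized posteriors (prior × likelihood):
  Regime R3: 0.27 × 0.056 = 0.01512
  Regime R4: 0.53 × 0.118 = 0.06254
  Regime R1: 0.2 × 0.064 = 0.0128
P(fog) = 0.01512 + 0.06254 + 0.0128 = 0.09046 → 0.090.

0.090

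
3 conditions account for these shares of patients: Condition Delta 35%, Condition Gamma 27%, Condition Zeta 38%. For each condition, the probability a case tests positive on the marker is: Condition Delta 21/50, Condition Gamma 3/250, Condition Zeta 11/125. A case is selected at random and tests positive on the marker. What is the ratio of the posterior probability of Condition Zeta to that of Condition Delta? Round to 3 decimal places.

0.227

Compute prior × likelihood for every hypothesis:
  Condition Delta: 0.35 × 0.42 = 0.147
  Condition Gamma: 0.27 × 0.012 = 0.00324
  Condition Zeta: 0.38 × 0.088 = 0.03344
Sum = 0.18368.
The ratio is 0.03344 / 0.147 (the normalizer cancels) = 0.227.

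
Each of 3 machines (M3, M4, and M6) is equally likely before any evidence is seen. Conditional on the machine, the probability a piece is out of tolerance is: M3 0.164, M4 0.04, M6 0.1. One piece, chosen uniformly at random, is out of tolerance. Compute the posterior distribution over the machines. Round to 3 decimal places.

M3 0.539, M4 0.132, M6 0.329

With a uniform prior (1/3 each), posterior ∝ likelihood:
  M3: 0.164
  M4: 0.04
  M6: 0.1
Total = 0.304.
P(M3 | oversize) = 0.164/0.304 ≈ 0.539
P(M4 | oversize) = 0.04/0.304 ≈ 0.132
P(M6 | oversize) = 0.1/0.304 ≈ 0.329
(Check: 0.539+0.132+0.329 = 1.000.)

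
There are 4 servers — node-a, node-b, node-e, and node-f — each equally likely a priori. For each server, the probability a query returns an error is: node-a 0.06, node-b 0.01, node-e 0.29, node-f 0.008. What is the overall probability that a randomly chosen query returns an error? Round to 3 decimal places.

0.092

Since the prior is uniform, the posterior is proportional to the likelihood:
  node-a: 0.06
  node-b: 0.01
  node-e: 0.29
  node-f: 0.008
P(error) = (1/4) × (0.06 + 0.01 + 0.29 + 0.008) = 0.368/4 ≈ 0.092.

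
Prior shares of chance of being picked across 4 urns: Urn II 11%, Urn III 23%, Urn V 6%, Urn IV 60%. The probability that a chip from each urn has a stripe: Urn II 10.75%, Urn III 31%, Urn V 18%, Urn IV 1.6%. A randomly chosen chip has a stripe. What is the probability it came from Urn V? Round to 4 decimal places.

0.1043

Unnormalized posteriors (prior × likelihood):
  Urn II: 0.11 × 0.1075 = 0.011825
  Urn III: 0.23 × 0.31 = 0.0713
  Urn V: 0.06 × 0.18 = 0.0108
  Urn IV: 0.6 × 0.016 = 0.0096
Total = 0.103525.
P(Urn V | evidence) = 0.0108 / 0.103525 ≈ 0.1043.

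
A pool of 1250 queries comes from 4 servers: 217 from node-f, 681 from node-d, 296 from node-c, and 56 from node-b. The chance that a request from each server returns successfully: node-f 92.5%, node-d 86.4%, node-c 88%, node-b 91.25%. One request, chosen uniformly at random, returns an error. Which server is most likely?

Taking complements, P(error | each) = node-f 0.075, node-d 0.136, node-c 0.12, node-b 0.0875.
By Bayes' rule, posterior ∝ prior × likelihood:
  node-f: 0.1736 × 0.075 = 0.01302
  node-d: 0.5448 × 0.136 = 0.0740928
  node-c: 0.2368 × 0.12 = 0.028416
  node-b: 0.0448 × 0.0875 = 0.00392
Total = 0.1194488.
Largest term belongs to node-d, so node-d is most probable.

node-d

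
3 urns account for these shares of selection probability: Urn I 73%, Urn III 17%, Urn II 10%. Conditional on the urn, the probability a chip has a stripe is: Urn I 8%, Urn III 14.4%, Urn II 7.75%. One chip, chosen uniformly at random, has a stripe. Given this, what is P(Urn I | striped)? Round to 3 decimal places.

Unnormalized posteriors (prior × likelihood):
  Urn I: 0.73 × 0.08 = 0.0584
  Urn III: 0.17 × 0.144 = 0.02448
  Urn II: 0.1 × 0.0775 = 0.00775
Normalizing constant = 0.09063.
P(Urn I | evidence) = 0.0584 / 0.09063 ≈ 0.644.

0.644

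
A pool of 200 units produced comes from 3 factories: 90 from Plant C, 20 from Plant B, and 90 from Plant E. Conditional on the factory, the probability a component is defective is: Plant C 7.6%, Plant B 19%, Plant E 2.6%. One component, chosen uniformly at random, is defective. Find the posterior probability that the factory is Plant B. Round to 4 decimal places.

0.2928

Unnormalized posteriors (prior × likelihood):
  Plant C: 0.45 × 0.076 = 0.0342
  Plant B: 0.1 × 0.19 = 0.019
  Plant E: 0.45 × 0.026 = 0.0117
Sum = 0.0649.
P(Plant B | evidence) = 0.019 / 0.0649 ≈ 0.2928.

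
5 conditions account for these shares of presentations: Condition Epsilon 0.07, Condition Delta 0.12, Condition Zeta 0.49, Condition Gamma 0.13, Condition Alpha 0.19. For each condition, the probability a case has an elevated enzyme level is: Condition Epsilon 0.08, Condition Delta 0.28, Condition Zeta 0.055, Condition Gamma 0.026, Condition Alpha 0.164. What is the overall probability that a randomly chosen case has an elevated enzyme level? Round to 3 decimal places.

0.101

Compute prior × likelihood for every hypothesis:
  Condition Epsilon: 0.07 × 0.08 = 0.0056
  Condition Delta: 0.12 × 0.28 = 0.0336
  Condition Zeta: 0.49 × 0.055 = 0.02695
  Condition Gamma: 0.13 × 0.026 = 0.00338
  Condition Alpha: 0.19 × 0.164 = 0.03116
P(elevated) = 0.0056 + 0.0336 + 0.02695 + 0.00338 + 0.03116 = 0.10069 → 0.101.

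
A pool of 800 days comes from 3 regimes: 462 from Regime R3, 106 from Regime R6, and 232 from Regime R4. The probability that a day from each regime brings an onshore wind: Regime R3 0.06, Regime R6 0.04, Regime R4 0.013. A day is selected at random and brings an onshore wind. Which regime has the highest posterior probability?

By Bayes' rule, posterior ∝ prior × likelihood:
  Regime R3: 0.5775 × 0.06 = 0.03465
  Regime R6: 0.1325 × 0.04 = 0.0053
  Regime R4: 0.29 × 0.013 = 0.00377
Normalizing constant = 0.04372.
Largest term belongs to Regime R3, so Regime R3 is most probable.

Regime R3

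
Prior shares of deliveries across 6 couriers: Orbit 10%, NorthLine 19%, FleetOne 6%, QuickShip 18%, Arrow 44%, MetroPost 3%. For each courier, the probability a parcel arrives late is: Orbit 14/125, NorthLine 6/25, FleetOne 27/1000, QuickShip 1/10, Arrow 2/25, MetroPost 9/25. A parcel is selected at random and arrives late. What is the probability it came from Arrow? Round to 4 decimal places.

Prior × likelihood for each hypothesis:
  Orbit: 0.1 × 0.112 = 0.0112
  NorthLine: 0.19 × 0.24 = 0.0456
  FleetOne: 0.06 × 0.027 = 0.00162
  QuickShip: 0.18 × 0.1 = 0.018
  Arrow: 0.44 × 0.08 = 0.0352
  MetroPost: 0.03 × 0.36 = 0.0108
Total = 0.12242.
P(Arrow | evidence) = 0.0352 / 0.12242 ≈ 0.2875.

0.2875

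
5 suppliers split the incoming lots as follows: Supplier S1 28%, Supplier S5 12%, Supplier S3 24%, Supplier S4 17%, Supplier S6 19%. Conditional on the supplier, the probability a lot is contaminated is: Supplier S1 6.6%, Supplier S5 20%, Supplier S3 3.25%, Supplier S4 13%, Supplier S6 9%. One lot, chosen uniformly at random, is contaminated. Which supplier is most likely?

Prior × likelihood for each hypothesis:
  Supplier S1: 0.28 × 0.066 = 0.01848
  Supplier S5: 0.12 × 0.2 = 0.024
  Supplier S3: 0.24 × 0.0325 = 0.0078
  Supplier S4: 0.17 × 0.13 = 0.0221
  Supplier S6: 0.19 × 0.09 = 0.0171
Normalizing constant = 0.08948.
Largest term belongs to Supplier S5, so Supplier S5 is most probable.

Supplier S5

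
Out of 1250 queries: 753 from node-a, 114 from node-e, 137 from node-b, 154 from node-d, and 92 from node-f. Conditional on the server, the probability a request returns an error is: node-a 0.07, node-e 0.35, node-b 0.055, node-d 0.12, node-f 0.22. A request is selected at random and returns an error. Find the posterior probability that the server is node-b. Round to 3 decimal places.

0.054

Prior × likelihood for each hypothesis:
  node-a: 0.6024 × 0.07 = 0.042168
  node-e: 0.0912 × 0.35 = 0.03192
  node-b: 0.1096 × 0.055 = 0.006028
  node-d: 0.1232 × 0.12 = 0.014784
  node-f: 0.0736 × 0.22 = 0.016192
Total = 0.111092.
P(node-b | evidence) = 0.006028 / 0.111092 ≈ 0.054.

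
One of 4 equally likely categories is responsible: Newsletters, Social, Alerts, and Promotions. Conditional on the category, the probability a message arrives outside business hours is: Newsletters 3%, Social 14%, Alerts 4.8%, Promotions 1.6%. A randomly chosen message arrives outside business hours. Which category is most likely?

Social

With a uniform prior (1/4 each), posterior ∝ likelihood:
  Newsletters: 0.03
  Social: 0.14
  Alerts: 0.048
  Promotions: 0.016
Normalizing constant = 0.234.
Largest term belongs to Social, so Social is most probable.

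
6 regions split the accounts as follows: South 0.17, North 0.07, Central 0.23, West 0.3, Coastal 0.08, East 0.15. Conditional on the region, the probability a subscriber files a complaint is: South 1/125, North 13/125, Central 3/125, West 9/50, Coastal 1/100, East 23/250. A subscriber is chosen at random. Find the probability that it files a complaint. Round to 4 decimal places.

0.0828

Unnormalized posteriors (prior × likelihood):
  South: 0.17 × 0.008 = 0.00136
  North: 0.07 × 0.104 = 0.00728
  Central: 0.23 × 0.024 = 0.00552
  West: 0.3 × 0.18 = 0.054
  Coastal: 0.08 × 0.01 = 0.0008
  East: 0.15 × 0.092 = 0.0138
P(complaint) = 0.00136 + 0.00728 + 0.00552 + 0.054 + 0.0008 + 0.0138 = 0.08276 → 0.0828.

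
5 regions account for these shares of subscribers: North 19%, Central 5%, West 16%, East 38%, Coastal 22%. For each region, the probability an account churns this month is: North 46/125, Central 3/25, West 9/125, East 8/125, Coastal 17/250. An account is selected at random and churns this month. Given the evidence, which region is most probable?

Compute prior × likelihood for every hypothesis:
  North: 0.19 × 0.368 = 0.06992
  Central: 0.05 × 0.12 = 0.006
  West: 0.16 × 0.072 = 0.01152
  East: 0.38 × 0.064 = 0.02432
  Coastal: 0.22 × 0.068 = 0.01496
Sum = 0.12672.
Largest term belongs to North, so North is most probable.

North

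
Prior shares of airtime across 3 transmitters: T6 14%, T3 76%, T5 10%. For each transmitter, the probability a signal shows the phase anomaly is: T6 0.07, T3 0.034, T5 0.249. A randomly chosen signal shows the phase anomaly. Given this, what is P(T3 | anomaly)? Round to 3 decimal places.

0.427

Unnormalized posteriors (prior × likelihood):
  T6: 0.14 × 0.07 = 0.0098
  T3: 0.76 × 0.034 = 0.02584
  T5: 0.1 × 0.249 = 0.0249
Total = 0.06054.
P(T3 | evidence) = 0.02584 / 0.06054 ≈ 0.427.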